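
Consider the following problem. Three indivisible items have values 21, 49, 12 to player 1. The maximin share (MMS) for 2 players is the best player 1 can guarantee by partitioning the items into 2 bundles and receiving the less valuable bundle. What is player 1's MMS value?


Step 1: Item values = 21, 49, 12
Step 2: Enumerate all 2-bundle partitions and take the smaller bundle:
  Partition 1: {21} vs {49,12} -> bundles 21, 61; min = 21
  Partition 2: {49} vs {21,12} -> bundles 49, 33; min = 33
  Partition 3: {12} vs {21,49} -> bundles 12, 70; min = 12
Step 3: MMS = max(21, 33, 12) = 33

33


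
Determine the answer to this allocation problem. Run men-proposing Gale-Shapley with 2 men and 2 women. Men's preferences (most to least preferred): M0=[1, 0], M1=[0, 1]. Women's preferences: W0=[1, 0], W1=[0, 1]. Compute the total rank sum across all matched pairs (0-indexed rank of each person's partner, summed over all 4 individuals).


Step 1: Run Gale-Shapley (men propose, women hold best offer):
  M0 proposes to W1; she accepts
  M1 proposes to W0; she accepts
Step 2: Final matching: W0-M1, W1-M0
Step 3: 0-indexed ranks (man's rank of his match, then woman's): 0 + 0 + 0 + 0
Step 4: Total rank sum = 0

0


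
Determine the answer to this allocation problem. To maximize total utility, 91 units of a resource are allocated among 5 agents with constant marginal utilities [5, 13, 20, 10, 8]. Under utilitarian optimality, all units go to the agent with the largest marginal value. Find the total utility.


Step 1: The marginal utilities are [5, 13, 20, 10, 8]
Step 2: The highest marginal utility is 20
Step 3: All 91 units go to that agent
Step 4: Total utility = 20 * 91 = 1820

1820


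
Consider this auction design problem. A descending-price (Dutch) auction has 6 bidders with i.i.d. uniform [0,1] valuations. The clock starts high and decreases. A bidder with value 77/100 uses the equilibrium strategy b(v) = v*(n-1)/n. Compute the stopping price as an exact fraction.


Step 1: Dutch auctions are strategically equivalent to first-price auctions
Step 2: The equilibrium bid is b(v) = v*(n-1)/n
Step 3: b = 77/100 * 5/6
Step 4: b = 77/120

77/120


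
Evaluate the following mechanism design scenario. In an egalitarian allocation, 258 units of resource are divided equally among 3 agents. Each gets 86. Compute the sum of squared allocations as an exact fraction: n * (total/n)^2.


Step 1: Each agent's share = 258/3 = 86
Step 2: Square of each share = (86)^2 = 7396
Step 3: Sum of squares = 3 * 7396 = 22188

22188


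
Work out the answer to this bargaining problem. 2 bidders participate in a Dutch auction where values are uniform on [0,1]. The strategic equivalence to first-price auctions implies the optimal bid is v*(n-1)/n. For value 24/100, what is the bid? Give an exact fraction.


Step 1: Dutch auctions are strategically equivalent to first-price auctions
Step 2: The equilibrium bid is b(v) = v*(n-1)/n
Step 3: b = 6/25 * 1/2
Step 4: b = 3/25

3/25


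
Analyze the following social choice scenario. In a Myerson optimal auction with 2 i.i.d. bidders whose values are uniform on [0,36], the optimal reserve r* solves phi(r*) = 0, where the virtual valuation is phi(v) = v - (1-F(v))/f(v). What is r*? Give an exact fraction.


Step 1: For U[0,36], F(v) = v/36 and f(v) = 1/36
Step 2: phi(v) = v - (1 - v/36)/(1/36) = v - (36 - v) = 2v - 36
Step 3: Set phi(r*) = 0: 2r* - 36 = 0
Step 4: r* = 36/2 = 18 (the number of bidders n = 2 does not enter)

18


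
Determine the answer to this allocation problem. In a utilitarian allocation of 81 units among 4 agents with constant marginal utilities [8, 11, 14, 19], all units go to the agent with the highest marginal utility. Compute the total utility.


Step 1: The marginal utilities are [8, 11, 14, 19]
Step 2: The highest marginal utility is 19
Step 3: All 81 units go to that agent
Step 4: Total utility = 19 * 81 = 1539

1539


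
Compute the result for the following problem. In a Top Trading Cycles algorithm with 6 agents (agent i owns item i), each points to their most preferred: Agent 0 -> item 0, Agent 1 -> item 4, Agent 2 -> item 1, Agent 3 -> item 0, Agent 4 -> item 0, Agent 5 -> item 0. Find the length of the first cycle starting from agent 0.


Step 1: Trace the pointer graph from agent 0: 0 -> 0
Step 2: A cycle is detected when we revisit agent 0
Step 3: The cycle is: 0 -> 0
Step 4: Cycle length = 1

1


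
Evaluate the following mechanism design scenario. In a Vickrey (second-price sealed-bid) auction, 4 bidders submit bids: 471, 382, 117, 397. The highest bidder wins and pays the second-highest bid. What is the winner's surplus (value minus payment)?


Step 1: Sort bids in descending order: 471, 397, 382, 117
Step 2: The winning bid is the highest: 471
Step 3: The payment equals the second-highest bid: 397
Step 4: Surplus = winner's bid - payment = 471 - 397 = 74

74


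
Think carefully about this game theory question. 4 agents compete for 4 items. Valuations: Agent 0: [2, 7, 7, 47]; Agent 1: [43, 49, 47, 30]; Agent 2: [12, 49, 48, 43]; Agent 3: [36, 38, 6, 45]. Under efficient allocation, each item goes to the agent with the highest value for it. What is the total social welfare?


Step 1: For each item, find the maximum value among all agents.
Step 2: Item 0 -> Agent 1 (value 43)
Step 3: Item 1 -> Agent 1 (value 49)
Step 4: Item 2 -> Agent 2 (value 48)
Step 5: Item 3 -> Agent 0 (value 47)
Step 6: Total welfare = 43 + 49 + 48 + 47 = 187

187


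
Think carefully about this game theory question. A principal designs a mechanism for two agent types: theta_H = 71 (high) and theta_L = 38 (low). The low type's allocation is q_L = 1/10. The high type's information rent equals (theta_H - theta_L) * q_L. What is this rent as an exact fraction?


Step 1: theta_H - theta_L = 71 - 38 = 33
Step 2: Information rent = (theta_H - theta_L) * q_L
Step 3: = 33 * 1/10
Step 4: = 33/10

33/10


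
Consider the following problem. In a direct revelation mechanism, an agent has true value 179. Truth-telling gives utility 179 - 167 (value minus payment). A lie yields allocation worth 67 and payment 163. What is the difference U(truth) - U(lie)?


Step 1: U(truth) = value - payment = 179 - 167 = 12
Step 2: U(lie) = allocation - payment = 67 - 163 = -96
Step 3: IC gap = 12 - (-96) = 108

108


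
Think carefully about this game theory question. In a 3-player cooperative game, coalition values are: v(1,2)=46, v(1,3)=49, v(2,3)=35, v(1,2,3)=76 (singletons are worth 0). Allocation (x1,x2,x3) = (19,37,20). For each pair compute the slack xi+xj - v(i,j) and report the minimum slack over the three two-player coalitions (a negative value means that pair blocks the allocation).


Step 1: Slack for coalition (1,2): x1+x2 - v12 = 56 - 46 = 10
Step 2: Slack for coalition (1,3): x1+x3 - v13 = 39 - 49 = -10
Step 3: Slack for coalition (2,3): x2+x3 - v23 = 57 - 35 = 22
Step 4: Minimum slack = min(10, -10, 22) = -10, attained by (1,3); coalition (1,3) can block (slack < 0), so the allocation is not in the core

-10


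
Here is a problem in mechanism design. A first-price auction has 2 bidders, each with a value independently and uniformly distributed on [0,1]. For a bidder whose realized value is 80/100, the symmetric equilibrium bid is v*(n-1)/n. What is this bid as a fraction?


Step 1: The symmetric BNE bidding function is b(v) = v * (n-1) / n
Step 2: Substitute v = 4/5 and n = 2
Step 3: b = 4/5 * 1/2
Step 4: b = 2/5

2/5


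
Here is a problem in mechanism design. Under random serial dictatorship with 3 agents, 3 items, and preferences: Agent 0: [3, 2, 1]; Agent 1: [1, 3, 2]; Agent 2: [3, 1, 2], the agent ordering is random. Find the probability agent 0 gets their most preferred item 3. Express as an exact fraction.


Step 1: Agent 0 wants item 3
Step 2: There are 6 possible orderings of agents
Step 3: In 3 orderings, agent 0 gets item 3
Step 4: Probability = 3/6 = 1/2

1/2


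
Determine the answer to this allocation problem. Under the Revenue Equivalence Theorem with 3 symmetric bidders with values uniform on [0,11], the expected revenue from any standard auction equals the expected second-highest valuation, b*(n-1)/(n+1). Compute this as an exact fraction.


Step 1: By Revenue Equivalence, expected revenue = b*(n-1)/(n+1)
Step 2: Substituting n = 3, b = 11
Step 3: Revenue = 11*(3-1)/(3+1) = 11*2/4
Step 4: Revenue = 22/4 = 11/2

11/2


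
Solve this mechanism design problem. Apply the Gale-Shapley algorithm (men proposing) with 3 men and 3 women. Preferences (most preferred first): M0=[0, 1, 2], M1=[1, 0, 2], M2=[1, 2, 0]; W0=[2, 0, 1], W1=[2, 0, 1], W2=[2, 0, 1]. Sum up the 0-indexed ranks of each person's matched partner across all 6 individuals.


Step 1: Run Gale-Shapley (men propose, women hold best offer):
  M0 proposes to W0; she accepts
  M1 proposes to W1; she accepts
  M2 proposes to W1; she switches from M1
  M1 proposes to W0; rejected
  M1 proposes to W2; she accepts
Step 2: Final matching: W0-M0, W1-M2, W2-M1
Step 3: 0-indexed ranks (man's rank of his match, then woman's): 0 + 1 + 0 + 0 + 2 + 2
Step 4: Total rank sum = 5

5


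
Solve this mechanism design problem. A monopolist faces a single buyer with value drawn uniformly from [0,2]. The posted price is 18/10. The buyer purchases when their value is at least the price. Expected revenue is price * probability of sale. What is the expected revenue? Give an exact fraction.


Step 1: Posted price r = 9/5, value support [0,2]
Step 2: P(v >= r) = (2 - 9/5)/2 = 1/10
Step 3: Expected revenue = r * P(v >= r) = 9/5 * 1/10
Step 4: Revenue = 9/50

9/50


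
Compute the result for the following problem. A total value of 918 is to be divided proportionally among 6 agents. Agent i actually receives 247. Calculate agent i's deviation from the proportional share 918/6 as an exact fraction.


Step 1: Proportional share = 918/6 = 153
Step 2: Agent's actual allocation = 247
Step 3: Excess = 247 - 153 = 94

94


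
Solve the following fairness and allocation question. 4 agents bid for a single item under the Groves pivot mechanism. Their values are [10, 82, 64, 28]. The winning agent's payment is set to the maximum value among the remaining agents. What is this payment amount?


Step 1: The efficient winner is agent 1 with value 82
Step 2: Other agents' values: [10, 64, 28]
Step 3: Pivot payment = max(others) = 64
Step 4: The winner pays 64

64


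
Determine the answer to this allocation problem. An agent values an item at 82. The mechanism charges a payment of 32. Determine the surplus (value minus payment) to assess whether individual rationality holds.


Step 1: Surplus = value - payment = 82 - 32 = 50
Step 2: IR is satisfied (surplus >= 0)

50


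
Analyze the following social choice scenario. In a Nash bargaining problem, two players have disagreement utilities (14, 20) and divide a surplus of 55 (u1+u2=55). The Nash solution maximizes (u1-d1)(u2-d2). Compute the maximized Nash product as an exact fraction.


Step 1: The Nash solution splits surplus symmetrically above the disagreement point
Step 2: u1 = (total + d1 - d2)/2 = (55 + 14 - 20)/2 = 49/2
Step 3: u2 = (total - d1 + d2)/2 = (55 - 14 + 20)/2 = 61/2
Step 4: Nash product = (49/2 - 14) * (61/2 - 20)
Step 5: = 21/2 * 21/2 = 441/4

441/4


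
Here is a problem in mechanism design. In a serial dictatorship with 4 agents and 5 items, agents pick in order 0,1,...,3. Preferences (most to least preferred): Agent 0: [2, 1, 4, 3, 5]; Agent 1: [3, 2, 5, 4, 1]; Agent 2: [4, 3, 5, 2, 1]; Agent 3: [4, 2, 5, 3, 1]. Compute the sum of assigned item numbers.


Step 1: Agent 0 picks item 2
Step 2: Agent 1 picks item 3
Step 3: Agent 2 picks item 4
Step 4: Agent 3 picks item 5
Step 5: Sum = 2 + 3 + 4 + 5 = 14

14


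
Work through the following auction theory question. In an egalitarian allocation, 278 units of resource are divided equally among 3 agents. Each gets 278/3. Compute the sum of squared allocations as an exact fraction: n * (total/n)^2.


Step 1: Each agent's share = 278/3
Step 2: Square of each share = (278/3)^2 = 77284/9
Step 3: Sum of squares = 3 * 77284/9 = 77284/3

77284/3


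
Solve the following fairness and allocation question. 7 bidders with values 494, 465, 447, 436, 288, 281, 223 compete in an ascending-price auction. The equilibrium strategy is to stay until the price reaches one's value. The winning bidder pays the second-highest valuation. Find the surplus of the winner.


Step 1: Identify the highest value: 494
Step 2: Identify the second-highest value: 465
Step 3: The final price = second-highest value = 465
Step 4: Surplus = 494 - 465 = 29

29


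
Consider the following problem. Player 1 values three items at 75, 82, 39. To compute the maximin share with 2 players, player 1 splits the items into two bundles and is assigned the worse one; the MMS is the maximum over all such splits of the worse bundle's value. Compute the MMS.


Step 1: Item values = 75, 82, 39
Step 2: Enumerate all 2-bundle partitions and take the smaller bundle:
  Partition 1: {75} vs {82,39} -> bundles 75, 121; min = 75
  Partition 2: {82} vs {75,39} -> bundles 82, 114; min = 82
  Partition 3: {39} vs {75,82} -> bundles 39, 157; min = 39
Step 3: MMS = max(75, 82, 39) = 82

82


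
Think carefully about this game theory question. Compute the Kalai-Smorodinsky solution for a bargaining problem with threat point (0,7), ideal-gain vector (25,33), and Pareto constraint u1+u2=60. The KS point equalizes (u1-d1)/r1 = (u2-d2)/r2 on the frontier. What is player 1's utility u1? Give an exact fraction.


Step 1: At the KS point, (u1-d1)/r1 = (u2-d2)/r2 = t and u1+u2 = 60
Step 2: u1 = d1 + r1*t and u2 = d2 + r2*t, so (d1 + r1*t) + (d2 + r2*t) = 60
Step 3: t = (60 - 0 - 7)/(25 + 33) = 53/58
Step 4: u1 = d1 + r1*t = 0 + 25 * 53/58 = 1325/58
Step 5: (Check: u2 = d2 + r2*t = 2155/58; u1+u2 = 1325/58 + 2155/58 = 60, on the frontier.)

1325/58


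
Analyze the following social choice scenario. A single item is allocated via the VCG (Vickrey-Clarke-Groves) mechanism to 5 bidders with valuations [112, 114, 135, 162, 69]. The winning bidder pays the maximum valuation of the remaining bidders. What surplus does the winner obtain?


Step 1: The winner is the agent with the highest value: agent 3 with value 162
Step 2: Values of other agents: [112, 114, 135, 69]
Step 3: VCG payment = max of others' values = 135
Step 4: Surplus = 162 - 135 = 27

27


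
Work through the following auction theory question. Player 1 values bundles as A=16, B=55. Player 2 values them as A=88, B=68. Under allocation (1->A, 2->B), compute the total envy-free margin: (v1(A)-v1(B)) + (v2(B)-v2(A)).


Step 1: Player 1's margin = v1(A) - v1(B) = 16 - 55 = -39
Step 2: Player 2's margin = v2(B) - v2(A) = 68 - 88 = -20
Step 3: Total margin = -39 + -20 = -59

-59


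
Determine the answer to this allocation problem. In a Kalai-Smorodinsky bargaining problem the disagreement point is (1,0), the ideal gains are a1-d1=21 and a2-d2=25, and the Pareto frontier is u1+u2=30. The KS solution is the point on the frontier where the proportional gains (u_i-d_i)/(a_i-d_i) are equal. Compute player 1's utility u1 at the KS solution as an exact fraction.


Step 1: At the KS point, (u1-d1)/r1 = (u2-d2)/r2 = t and u1+u2 = 30
Step 2: u1 = d1 + r1*t and u2 = d2 + r2*t, so (d1 + r1*t) + (d2 + r2*t) = 30
Step 3: t = (30 - 1 - 0)/(21 + 25) = 29/46
Step 4: u1 = d1 + r1*t = 1 + 21 * 29/46 = 655/46
Step 5: (Check: u2 = d2 + r2*t = 725/46; u1+u2 = 655/46 + 725/46 = 30, on the frontier.)

655/46


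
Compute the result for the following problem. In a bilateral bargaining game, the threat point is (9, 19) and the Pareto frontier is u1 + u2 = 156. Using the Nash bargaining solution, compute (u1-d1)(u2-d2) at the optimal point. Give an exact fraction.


Step 1: The Nash solution splits surplus symmetrically above the disagreement point
Step 2: u1 = (total + d1 - d2)/2 = (156 + 9 - 19)/2 = 73
Step 3: u2 = (total - d1 + d2)/2 = (156 - 9 + 19)/2 = 83
Step 4: Nash product = (73 - 9) * (83 - 19)
Step 5: = 64 * 64 = 4096

4096


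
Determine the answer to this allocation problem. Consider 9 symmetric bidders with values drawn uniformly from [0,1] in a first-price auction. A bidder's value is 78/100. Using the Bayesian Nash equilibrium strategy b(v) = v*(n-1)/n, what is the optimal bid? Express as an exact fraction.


Step 1: The symmetric BNE bidding function is b(v) = v * (n-1) / n
Step 2: Substitute v = 39/50 and n = 9
Step 3: b = 39/50 * 8/9
Step 4: b = 52/75

52/75


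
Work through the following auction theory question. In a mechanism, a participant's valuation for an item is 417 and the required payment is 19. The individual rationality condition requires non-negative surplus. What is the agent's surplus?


Step 1: Surplus = value - payment = 417 - 19 = 398
Step 2: IR is satisfied (surplus >= 0)

398


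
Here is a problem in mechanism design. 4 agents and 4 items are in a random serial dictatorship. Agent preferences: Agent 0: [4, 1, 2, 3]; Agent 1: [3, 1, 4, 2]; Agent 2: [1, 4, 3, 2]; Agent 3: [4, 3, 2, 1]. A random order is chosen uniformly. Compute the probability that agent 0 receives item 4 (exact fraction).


Step 1: Agent 0 wants item 4
Step 2: There are 24 possible orderings of agents
Step 3: In 12 orderings, agent 0 gets item 4
Step 4: Probability = 12/24 = 1/2

1/2


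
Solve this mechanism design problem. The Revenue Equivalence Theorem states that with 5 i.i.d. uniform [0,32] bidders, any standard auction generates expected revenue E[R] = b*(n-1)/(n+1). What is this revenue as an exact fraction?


Step 1: By Revenue Equivalence, expected revenue = b*(n-1)/(n+1)
Step 2: Substituting n = 5, b = 32
Step 3: Revenue = 32*(5-1)/(5+1) = 32*4/6
Step 4: Revenue = 128/6 = 64/3

64/3


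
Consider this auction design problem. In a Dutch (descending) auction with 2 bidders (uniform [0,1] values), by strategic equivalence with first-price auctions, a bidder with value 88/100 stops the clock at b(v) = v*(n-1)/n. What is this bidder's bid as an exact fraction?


Step 1: Dutch auctions are strategically equivalent to first-price auctions
Step 2: The equilibrium bid is b(v) = v*(n-1)/n
Step 3: b = 22/25 * 1/2
Step 4: b = 11/25

11/25


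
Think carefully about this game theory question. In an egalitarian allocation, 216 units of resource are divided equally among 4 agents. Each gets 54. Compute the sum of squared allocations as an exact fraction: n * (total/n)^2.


Step 1: Each agent's share = 216/4 = 54
Step 2: Square of each share = (54)^2 = 2916
Step 3: Sum of squares = 4 * 2916 = 11664

11664


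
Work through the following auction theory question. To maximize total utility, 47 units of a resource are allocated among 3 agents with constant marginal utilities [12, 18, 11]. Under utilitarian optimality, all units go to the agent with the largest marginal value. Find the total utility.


Step 1: The marginal utilities are [12, 18, 11]
Step 2: The highest marginal utility is 18
Step 3: All 47 units go to that agent
Step 4: Total utility = 18 * 47 = 846

846


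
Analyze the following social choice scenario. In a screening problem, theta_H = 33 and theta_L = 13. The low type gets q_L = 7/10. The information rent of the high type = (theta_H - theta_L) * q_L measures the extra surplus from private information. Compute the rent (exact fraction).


Step 1: theta_H - theta_L = 33 - 13 = 20
Step 2: Information rent = (theta_H - theta_L) * q_L
Step 3: = 20 * 7/10
Step 4: = 14

14


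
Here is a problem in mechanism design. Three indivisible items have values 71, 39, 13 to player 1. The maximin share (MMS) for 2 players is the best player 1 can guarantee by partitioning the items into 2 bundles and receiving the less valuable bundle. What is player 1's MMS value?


Step 1: Item values = 71, 39, 13
Step 2: Enumerate all 2-bundle partitions and take the smaller bundle:
  Partition 1: {71} vs {39,13} -> bundles 71, 52; min = 52
  Partition 2: {39} vs {71,13} -> bundles 39, 84; min = 39
  Partition 3: {13} vs {71,39} -> bundles 13, 110; min = 13
Step 3: MMS = max(52, 39, 13) = 52

52


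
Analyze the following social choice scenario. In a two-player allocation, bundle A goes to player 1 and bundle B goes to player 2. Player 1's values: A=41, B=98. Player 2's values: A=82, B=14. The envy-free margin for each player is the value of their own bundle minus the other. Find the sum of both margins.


Step 1: Player 1's margin = v1(A) - v1(B) = 41 - 98 = -57
Step 2: Player 2's margin = v2(B) - v2(A) = 14 - 82 = -68
Step 3: Total margin = -57 + -68 = -125

-125


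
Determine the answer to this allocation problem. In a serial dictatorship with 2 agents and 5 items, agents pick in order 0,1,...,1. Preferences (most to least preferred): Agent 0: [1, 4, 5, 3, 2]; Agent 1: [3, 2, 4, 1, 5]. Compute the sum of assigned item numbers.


Step 1: Agent 0 picks item 1
Step 2: Agent 1 picks item 3
Step 3: Sum = 1 + 3 = 4

4


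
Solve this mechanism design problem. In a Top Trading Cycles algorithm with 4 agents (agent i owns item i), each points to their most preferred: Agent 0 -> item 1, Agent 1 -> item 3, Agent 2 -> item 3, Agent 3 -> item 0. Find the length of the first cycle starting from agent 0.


Step 1: Trace the pointer graph from agent 0: 0 -> 1 -> 3 -> 0
Step 2: A cycle is detected when we revisit agent 0
Step 3: The cycle is: 0 -> 1 -> 3 -> 0
Step 4: Cycle length = 3

3


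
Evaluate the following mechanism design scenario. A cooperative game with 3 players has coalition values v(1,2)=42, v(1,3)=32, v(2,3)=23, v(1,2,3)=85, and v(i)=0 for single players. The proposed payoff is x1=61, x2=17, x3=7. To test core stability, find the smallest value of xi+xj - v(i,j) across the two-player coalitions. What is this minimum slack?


Step 1: Slack for coalition (1,2): x1+x2 - v12 = 78 - 42 = 36
Step 2: Slack for coalition (1,3): x1+x3 - v13 = 68 - 32 = 36
Step 3: Slack for coalition (2,3): x2+x3 - v23 = 24 - 23 = 1
Step 4: Minimum slack = min(36, 36, 1) = 1, attained by (2,3); no pair can gain by deviating, so the allocation is in the core

1


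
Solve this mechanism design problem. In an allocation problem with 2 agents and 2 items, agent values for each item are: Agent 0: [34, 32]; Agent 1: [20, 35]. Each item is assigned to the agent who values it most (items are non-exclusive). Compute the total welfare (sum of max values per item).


Step 1: For each item, find the maximum value among all agents.
Step 2: Item 0 -> Agent 0 (value 34)
Step 3: Item 1 -> Agent 1 (value 35)
Step 4: Total welfare = 34 + 35 = 69

69


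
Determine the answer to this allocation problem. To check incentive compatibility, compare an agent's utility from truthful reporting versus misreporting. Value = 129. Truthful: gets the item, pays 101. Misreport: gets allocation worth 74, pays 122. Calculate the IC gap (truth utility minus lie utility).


Step 1: U(truth) = value - payment = 129 - 101 = 28
Step 2: U(lie) = allocation - payment = 74 - 122 = -48
Step 3: IC gap = 28 - (-48) = 76

76


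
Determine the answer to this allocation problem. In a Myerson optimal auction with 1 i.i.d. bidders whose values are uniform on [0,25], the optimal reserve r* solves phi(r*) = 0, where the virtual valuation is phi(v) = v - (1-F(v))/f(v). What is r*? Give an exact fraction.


Step 1: For U[0,25], F(v) = v/25 and f(v) = 1/25
Step 2: phi(v) = v - (1 - v/25)/(1/25) = v - (25 - v) = 2v - 25
Step 3: Set phi(r*) = 0: 2r* - 25 = 0
Step 4: r* = 25/2 (the number of bidders n = 1 does not enter)

25/2


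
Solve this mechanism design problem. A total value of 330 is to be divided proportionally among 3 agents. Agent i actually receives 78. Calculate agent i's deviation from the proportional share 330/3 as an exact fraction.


Step 1: Proportional share = 330/3 = 110
Step 2: Agent's actual allocation = 78
Step 3: Excess = 78 - 110 = -32

-32


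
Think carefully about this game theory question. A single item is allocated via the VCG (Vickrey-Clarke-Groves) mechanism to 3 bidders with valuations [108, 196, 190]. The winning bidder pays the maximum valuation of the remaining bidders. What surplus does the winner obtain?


Step 1: The winner is the agent with the highest value: agent 1 with value 196
Step 2: Values of other agents: [108, 190]
Step 3: VCG payment = max of others' values = 190
Step 4: Surplus = 196 - 190 = 6

6


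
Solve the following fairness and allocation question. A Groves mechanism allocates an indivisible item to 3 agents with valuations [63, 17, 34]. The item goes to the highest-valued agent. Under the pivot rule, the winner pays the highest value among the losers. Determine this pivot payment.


Step 1: The efficient winner is agent 0 with value 63
Step 2: Other agents' values: [17, 34]
Step 3: Pivot payment = max(others) = 34
Step 4: The winner pays 34

34


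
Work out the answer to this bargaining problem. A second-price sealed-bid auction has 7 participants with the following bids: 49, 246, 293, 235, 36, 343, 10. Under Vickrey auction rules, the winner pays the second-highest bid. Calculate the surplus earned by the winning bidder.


Step 1: Sort bids in descending order: 343, 293, 246, 235, 49, 36, 10
Step 2: The winning bid is the highest: 343
Step 3: The payment equals the second-highest bid: 293
Step 4: Surplus = winner's bid - payment = 343 - 293 = 50

50


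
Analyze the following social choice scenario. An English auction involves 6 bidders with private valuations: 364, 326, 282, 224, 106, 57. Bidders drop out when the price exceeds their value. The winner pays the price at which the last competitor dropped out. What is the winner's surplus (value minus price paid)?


Step 1: Identify the highest value: 364
Step 2: Identify the second-highest value: 326
Step 3: The final price = second-highest value = 326
Step 4: Surplus = 364 - 326 = 38

38


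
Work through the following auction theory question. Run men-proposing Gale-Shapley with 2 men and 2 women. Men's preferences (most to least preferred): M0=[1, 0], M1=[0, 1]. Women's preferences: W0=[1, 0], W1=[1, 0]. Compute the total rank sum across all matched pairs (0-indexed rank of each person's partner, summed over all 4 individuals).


Step 1: Run Gale-Shapley (men propose, women hold best offer):
  M0 proposes to W1; she accepts
  M1 proposes to W0; she accepts
Step 2: Final matching: W0-M1, W1-M0
Step 3: 0-indexed ranks (man's rank of his match, then woman's): 0 + 0 + 0 + 1
Step 4: Total rank sum = 1

1


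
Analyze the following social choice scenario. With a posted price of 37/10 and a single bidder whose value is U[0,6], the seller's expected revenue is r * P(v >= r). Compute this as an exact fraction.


Step 1: Posted price r = 37/10, value support [0,6]
Step 2: P(v >= r) = (6 - 37/10)/6 = 23/60
Step 3: Expected revenue = r * P(v >= r) = 37/10 * 23/60
Step 4: Revenue = 851/600

851/600


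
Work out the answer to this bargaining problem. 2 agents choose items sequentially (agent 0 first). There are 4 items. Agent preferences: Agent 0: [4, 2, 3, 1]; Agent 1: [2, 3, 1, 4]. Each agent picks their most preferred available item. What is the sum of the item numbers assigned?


Step 1: Agent 0 picks item 4
Step 2: Agent 1 picks item 2
Step 3: Sum = 4 + 2 = 6

6


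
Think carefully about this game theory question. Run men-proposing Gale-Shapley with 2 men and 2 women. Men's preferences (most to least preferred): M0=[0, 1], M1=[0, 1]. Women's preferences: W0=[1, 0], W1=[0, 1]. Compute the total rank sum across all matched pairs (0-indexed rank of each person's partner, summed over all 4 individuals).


Step 1: Run Gale-Shapley (men propose, women hold best offer):
  M0 proposes to W0; she accepts
  M1 proposes to W0; she switches from M0
  M0 proposes to W1; she accepts
Step 2: Final matching: W0-M1, W1-M0
Step 3: 0-indexed ranks (man's rank of his match, then woman's): 0 + 0 + 1 + 0
Step 4: Total rank sum = 1

1


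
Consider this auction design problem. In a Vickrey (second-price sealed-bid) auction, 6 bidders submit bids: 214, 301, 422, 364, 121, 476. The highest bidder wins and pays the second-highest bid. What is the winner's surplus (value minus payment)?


Step 1: Sort bids in descending order: 476, 422, 364, 301, 214, 121
Step 2: The winning bid is the highest: 476
Step 3: The payment equals the second-highest bid: 422
Step 4: Surplus = winner's bid - payment = 476 - 422 = 54

54


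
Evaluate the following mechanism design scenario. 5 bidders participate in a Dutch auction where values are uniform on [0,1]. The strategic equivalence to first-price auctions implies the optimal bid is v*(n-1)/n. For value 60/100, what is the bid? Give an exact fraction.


Step 1: Dutch auctions are strategically equivalent to first-price auctions
Step 2: The equilibrium bid is b(v) = v*(n-1)/n
Step 3: b = 3/5 * 4/5
Step 4: b = 12/25

12/25


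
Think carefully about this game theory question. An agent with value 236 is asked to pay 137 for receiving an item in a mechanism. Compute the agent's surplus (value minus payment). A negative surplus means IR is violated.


Step 1: Surplus = value - payment = 236 - 137 = 99
Step 2: IR is satisfied (surplus >= 0)

99


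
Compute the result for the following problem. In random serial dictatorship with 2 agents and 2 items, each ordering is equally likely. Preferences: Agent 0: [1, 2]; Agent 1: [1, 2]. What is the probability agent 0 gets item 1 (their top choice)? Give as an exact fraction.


Step 1: Agent 0 wants item 1
Step 2: There are 2 possible orderings of agents
Step 3: In 1 orderings, agent 0 gets item 1
Step 4: Probability = 1/2

1/2


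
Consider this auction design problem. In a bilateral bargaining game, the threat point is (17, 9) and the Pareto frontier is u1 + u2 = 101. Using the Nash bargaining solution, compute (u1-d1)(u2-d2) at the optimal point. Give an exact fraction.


Step 1: The Nash solution splits surplus symmetrically above the disagreement point
Step 2: u1 = (total + d1 - d2)/2 = (101 + 17 - 9)/2 = 109/2
Step 3: u2 = (total - d1 + d2)/2 = (101 - 17 + 9)/2 = 93/2
Step 4: Nash product = (109/2 - 17) * (93/2 - 9)
Step 5: = 75/2 * 75/2 = 5625/4

5625/4


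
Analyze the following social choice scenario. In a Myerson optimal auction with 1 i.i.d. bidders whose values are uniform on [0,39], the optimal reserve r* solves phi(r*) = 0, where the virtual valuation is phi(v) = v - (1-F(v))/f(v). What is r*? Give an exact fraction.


Step 1: For U[0,39], F(v) = v/39 and f(v) = 1/39
Step 2: phi(v) = v - (1 - v/39)/(1/39) = v - (39 - v) = 2v - 39
Step 3: Set phi(r*) = 0: 2r* - 39 = 0
Step 4: r* = 39/2 (the number of bidders n = 1 does not enter)

39/2


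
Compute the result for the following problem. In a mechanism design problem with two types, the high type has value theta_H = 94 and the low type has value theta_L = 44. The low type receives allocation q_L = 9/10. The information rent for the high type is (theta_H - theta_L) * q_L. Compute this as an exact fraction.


Step 1: theta_H - theta_L = 94 - 44 = 50
Step 2: Information rent = (theta_H - theta_L) * q_L
Step 3: = 50 * 9/10
Step 4: = 45

45


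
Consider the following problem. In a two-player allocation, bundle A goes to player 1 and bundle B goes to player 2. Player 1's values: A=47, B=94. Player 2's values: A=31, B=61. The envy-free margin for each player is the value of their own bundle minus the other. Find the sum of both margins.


Step 1: Player 1's margin = v1(A) - v1(B) = 47 - 94 = -47
Step 2: Player 2's margin = v2(B) - v2(A) = 61 - 31 = 30
Step 3: Total margin = -47 + 30 = -17

-17


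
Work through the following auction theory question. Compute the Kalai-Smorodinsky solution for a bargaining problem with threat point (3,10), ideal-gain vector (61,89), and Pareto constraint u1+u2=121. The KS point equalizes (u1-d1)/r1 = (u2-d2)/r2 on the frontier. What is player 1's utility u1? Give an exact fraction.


Step 1: At the KS point, (u1-d1)/r1 = (u2-d2)/r2 = t and u1+u2 = 121
Step 2: u1 = d1 + r1*t and u2 = d2 + r2*t, so (d1 + r1*t) + (d2 + r2*t) = 121
Step 3: t = (121 - 3 - 10)/(61 + 89) = 108/150 = 18/25
Step 4: u1 = d1 + r1*t = 3 + 61 * 18/25 = 1173/25
Step 5: (Check: u2 = d2 + r2*t = 1852/25; u1+u2 = 1173/25 + 1852/25 = 121, on the frontier.)

1173/25


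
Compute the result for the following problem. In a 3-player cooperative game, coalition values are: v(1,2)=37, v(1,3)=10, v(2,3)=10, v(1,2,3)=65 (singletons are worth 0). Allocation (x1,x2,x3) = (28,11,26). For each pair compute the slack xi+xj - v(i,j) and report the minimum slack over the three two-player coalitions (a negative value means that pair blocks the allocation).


Step 1: Slack for coalition (1,2): x1+x2 - v12 = 39 - 37 = 2
Step 2: Slack for coalition (1,3): x1+x3 - v13 = 54 - 10 = 44
Step 3: Slack for coalition (2,3): x2+x3 - v23 = 37 - 10 = 27
Step 4: Minimum slack = min(2, 44, 27) = 2, attained by (1,2); no pair can gain by deviating, so the allocation is in the core

2


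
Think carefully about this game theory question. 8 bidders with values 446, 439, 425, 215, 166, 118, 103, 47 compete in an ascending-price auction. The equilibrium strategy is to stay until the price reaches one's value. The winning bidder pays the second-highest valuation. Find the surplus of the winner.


Step 1: Identify the highest value: 446
Step 2: Identify the second-highest value: 439
Step 3: The final price = second-highest value = 439
Step 4: Surplus = 446 - 439 = 7

7


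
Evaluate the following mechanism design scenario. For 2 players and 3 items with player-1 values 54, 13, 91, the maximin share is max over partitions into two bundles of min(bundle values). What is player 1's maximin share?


Step 1: Item values = 54, 13, 91
Step 2: Enumerate all 2-bundle partitions and take the smaller bundle:
  Partition 1: {54} vs {13,91} -> bundles 54, 104; min = 54
  Partition 2: {13} vs {54,91} -> bundles 13, 145; min = 13
  Partition 3: {91} vs {54,13} -> bundles 91, 67; min = 67
Step 3: MMS = max(54, 13, 67) = 67

67


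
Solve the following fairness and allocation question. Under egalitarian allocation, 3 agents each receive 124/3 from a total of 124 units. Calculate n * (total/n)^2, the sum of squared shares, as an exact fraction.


Step 1: Each agent's share = 124/3
Step 2: Square of each share = (124/3)^2 = 15376/9
Step 3: Sum of squares = 3 * 15376/9 = 15376/3

15376/3


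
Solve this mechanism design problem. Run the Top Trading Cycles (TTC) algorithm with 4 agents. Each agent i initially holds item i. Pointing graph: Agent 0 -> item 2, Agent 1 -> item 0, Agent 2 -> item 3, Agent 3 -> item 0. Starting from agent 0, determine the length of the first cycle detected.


Step 1: Trace the pointer graph from agent 0: 0 -> 2 -> 3 -> 0
Step 2: A cycle is detected when we revisit agent 0
Step 3: The cycle is: 0 -> 2 -> 3 -> 0
Step 4: Cycle length = 3

3


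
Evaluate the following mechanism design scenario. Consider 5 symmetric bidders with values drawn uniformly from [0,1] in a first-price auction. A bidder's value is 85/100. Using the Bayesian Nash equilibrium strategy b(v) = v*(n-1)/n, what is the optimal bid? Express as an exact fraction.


Step 1: The symmetric BNE bidding function is b(v) = v * (n-1) / n
Step 2: Substitute v = 17/20 and n = 5
Step 3: b = 17/20 * 4/5
Step 4: b = 17/25

17/25


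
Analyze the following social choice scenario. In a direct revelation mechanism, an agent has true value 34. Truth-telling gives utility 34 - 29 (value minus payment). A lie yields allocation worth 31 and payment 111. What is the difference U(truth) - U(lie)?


Step 1: U(truth) = value - payment = 34 - 29 = 5
Step 2: U(lie) = allocation - payment = 31 - 111 = -80
Step 3: IC gap = 5 - (-80) = 85

85


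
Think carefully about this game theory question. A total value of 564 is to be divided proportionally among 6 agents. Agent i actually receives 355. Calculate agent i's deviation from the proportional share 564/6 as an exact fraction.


Step 1: Proportional share = 564/6 = 94
Step 2: Agent's actual allocation = 355
Step 3: Excess = 355 - 94 = 261

261


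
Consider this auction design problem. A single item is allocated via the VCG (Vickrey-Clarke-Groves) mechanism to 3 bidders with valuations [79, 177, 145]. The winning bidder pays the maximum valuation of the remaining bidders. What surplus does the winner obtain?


Step 1: The winner is the agent with the highest value: agent 1 with value 177
Step 2: Values of other agents: [79, 145]
Step 3: VCG payment = max of others' values = 145
Step 4: Surplus = 177 - 145 = 32

32


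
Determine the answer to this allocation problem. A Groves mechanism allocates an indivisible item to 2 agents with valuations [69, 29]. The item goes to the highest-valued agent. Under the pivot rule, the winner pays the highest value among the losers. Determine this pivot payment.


Step 1: The efficient winner is agent 0 with value 69
Step 2: Other agents' values: [29]
Step 3: Pivot payment = max(others) = 29
Step 4: The winner pays 29

29


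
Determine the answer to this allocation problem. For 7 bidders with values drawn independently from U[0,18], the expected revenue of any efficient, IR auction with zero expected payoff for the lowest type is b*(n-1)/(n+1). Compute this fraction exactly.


Step 1: By Revenue Equivalence, expected revenue = b*(n-1)/(n+1)
Step 2: Substituting n = 7, b = 18
Step 3: Revenue = 18*(7-1)/(7+1) = 18*6/8
Step 4: Revenue = 108/8 = 27/2

27/2


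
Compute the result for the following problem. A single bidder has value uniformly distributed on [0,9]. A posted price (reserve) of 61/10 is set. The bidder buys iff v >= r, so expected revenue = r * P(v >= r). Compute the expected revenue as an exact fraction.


Step 1: Posted price r = 61/10, value support [0,9]
Step 2: P(v >= r) = (9 - 61/10)/9 = 29/90
Step 3: Expected revenue = r * P(v >= r) = 61/10 * 29/90
Step 4: Revenue = 1769/900

1769/900


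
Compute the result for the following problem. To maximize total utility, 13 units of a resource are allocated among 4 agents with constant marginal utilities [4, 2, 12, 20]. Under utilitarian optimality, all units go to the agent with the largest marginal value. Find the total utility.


Step 1: The marginal utilities are [4, 2, 12, 20]
Step 2: The highest marginal utility is 20
Step 3: All 13 units go to that agent
Step 4: Total utility = 20 * 13 = 260

260


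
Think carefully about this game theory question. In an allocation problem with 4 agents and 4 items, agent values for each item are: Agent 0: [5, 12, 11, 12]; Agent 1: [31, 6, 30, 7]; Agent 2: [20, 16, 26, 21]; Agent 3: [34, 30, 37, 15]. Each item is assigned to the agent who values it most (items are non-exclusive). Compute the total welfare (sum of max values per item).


Step 1: For each item, find the maximum value among all agents.
Step 2: Item 0 -> Agent 3 (value 34)
Step 3: Item 1 -> Agent 3 (value 30)
Step 4: Item 2 -> Agent 3 (value 37)
Step 5: Item 3 -> Agent 2 (value 21)
Step 6: Total welfare = 34 + 30 + 37 + 21 = 122

122


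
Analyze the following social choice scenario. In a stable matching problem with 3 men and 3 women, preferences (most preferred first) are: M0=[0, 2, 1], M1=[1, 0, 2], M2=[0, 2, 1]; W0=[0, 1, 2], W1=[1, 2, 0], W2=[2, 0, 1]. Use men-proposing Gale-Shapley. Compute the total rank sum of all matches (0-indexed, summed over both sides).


Step 1: Run Gale-Shapley (men propose, women hold best offer):
  M0 proposes to W0; she accepts
  M1 proposes to W1; she accepts
  M2 proposes to W0; rejected
  M2 proposes to W2; she accepts
Step 2: Final matching: W0-M0, W1-M1, W2-M2
Step 3: 0-indexed ranks (man's rank of his match, then woman's): 0 + 0 + 0 + 0 + 1 + 0
Step 4: Total rank sum = 1

1


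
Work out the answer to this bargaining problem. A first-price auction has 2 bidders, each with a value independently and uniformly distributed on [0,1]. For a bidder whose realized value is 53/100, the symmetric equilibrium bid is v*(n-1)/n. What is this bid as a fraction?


Step 1: The symmetric BNE bidding function is b(v) = v * (n-1) / n
Step 2: Substitute v = 53/100 and n = 2
Step 3: b = 53/100 * 1/2
Step 4: b = 53/200

53/200
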